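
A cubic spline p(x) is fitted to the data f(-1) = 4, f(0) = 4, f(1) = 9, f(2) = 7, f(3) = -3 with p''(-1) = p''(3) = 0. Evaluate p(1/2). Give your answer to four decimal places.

Write M_i for p''(x_i). With h_i = 1, 1, 1, 1 and divided differences Δ_i = 0, 5, -2, -10, the continuity of p' gives the tridiagonal system
  1·M_0 + 4·M_1 + 1·M_2 = 6(Δ_1 - Δ_0) = 30
  1·M_1 + 4·M_2 + 1·M_3 = 6(Δ_2 - Δ_1) = -42
  1·M_2 + 4·M_3 + 1·M_4 = 6(Δ_3 - Δ_2) = -48
Natural end conditions: M_0 = M_4 = 0.
Forward elimination and back-substitution give M_0 = 0, M_1 = 285/28, M_2 = -75/7, M_3 = -261/28, M_4 = 0.
On [0, 1], p(x) = 4 + 95/28·x + 285/56·x² - 195/56·x³.
With x = 1/2: p(1/2) = 2927/448.

6.5335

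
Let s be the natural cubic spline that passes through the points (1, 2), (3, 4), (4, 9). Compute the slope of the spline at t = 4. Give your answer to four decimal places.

With M_i denoting the second derivative at x_i, h_i = 2, 1, and Δ_i = (y_(i+1) − y_i)/h_i = 1, 5:
  2·M_0 + 6·M_1 + 1·M_2 = 6(Δ_1 - Δ_0) = 24
Natural end conditions: M_0 = M_2 = 0.
Solving the tridiagonal system: M_0 = 0, M_1 = 4, M_2 = 0.
On [3, 4], s'(t) = b_1 + 2c_1·(t - 3) + 3d_1·(t - 3)² with b_1 = Δ_1 - h_1(2M_1 + M_2)/6 = 11/3, c_1 = M_1/2 = 2, d_1 = (M_2 - M_1)/(6h_1) = -2/3. So s'(4) = 17/3.

5.6667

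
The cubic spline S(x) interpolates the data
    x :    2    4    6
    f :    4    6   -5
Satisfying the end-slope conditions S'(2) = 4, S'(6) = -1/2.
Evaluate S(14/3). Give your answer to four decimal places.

1.9630

Let m_i = S''(x_i). Step sizes h_i = 2, 2; slopes of the chords Δ_i = (y_(i+1) - y_i)/h_i = 1, -11/2.
  2·m_0 + 8·m_1 + 2·m_2 = 6(Δ_1 - Δ_0) = -39
Clamped end conditions give two more equations: 2h_0·m_0 + h_0·m_1 = 6(Δ_0 - S'(2)) = -18 and h_1·m_1 + 2h_1·m_2 = 6(S'(6) - Δ_1) = 30.
Hence m_0 = -3/4, m_1 = -15/2, m_2 = 45/4.
On [4, 6], S(x) = 6 - 17/4·(x - 4) - 15/4·(x - 4)² + 25/16·(x - 4)³.
With (x - 4) = 2/3: S(14/3) = 53/27.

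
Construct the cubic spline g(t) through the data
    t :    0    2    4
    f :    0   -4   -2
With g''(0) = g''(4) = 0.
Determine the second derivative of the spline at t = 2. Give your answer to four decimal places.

2.2500

Put m_i = g'' at the i-th knot. Here h = (2, 2) and Δ = (-2, 1), so the interior equations h_(i-1)·m_(i-1) + 2(h_(i-1)+h_i)·m_i + h_i·m_(i+1) = 6(Δ_i − Δ_(i-1)) read
  2·m_0 + 8·m_1 + 2·m_2 = 6(Δ_1 - Δ_0) = 18
Natural end conditions: m_0 = m_2 = 0.
Solving the tridiagonal system: m_0 = 0, m_1 = 9/4, m_2 = 0.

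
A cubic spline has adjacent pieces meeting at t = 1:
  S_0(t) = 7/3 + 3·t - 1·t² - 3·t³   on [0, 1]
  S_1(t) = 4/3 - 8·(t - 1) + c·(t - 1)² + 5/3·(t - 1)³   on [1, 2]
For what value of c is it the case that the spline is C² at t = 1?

-10

S_0''(t) = -2 - 18·t, so S_0''(1) = -20. On the right, S_1''(1) = 2c, so c = -10.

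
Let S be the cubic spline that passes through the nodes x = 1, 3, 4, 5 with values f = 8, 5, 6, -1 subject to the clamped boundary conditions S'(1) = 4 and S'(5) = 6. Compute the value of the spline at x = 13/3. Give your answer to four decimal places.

2.7879

Write σ_i for S''(x_i). With h_i = 2, 1, 1 and divided differences Δ_i = -3/2, 1, -7, the continuity of S' gives the tridiagonal system
  2·σ_0 + 6·σ_1 + 1·σ_2 = 6(Δ_1 - Δ_0) = 15
  1·σ_1 + 4·σ_2 + 1·σ_3 = 6(Δ_2 - Δ_1) = -48
Clamped end conditions give two more equations: 2h_0·σ_0 + h_0·σ_1 = 6(Δ_0 - S'(1)) = -33 and h_2·σ_2 + 2h_2·σ_3 = 6(S'(5) - Δ_2) = 78.
Hence σ_0 = -313/22, σ_1 = 263/22, σ_2 = -311/11, σ_3 = 1169/22.
On [4, 5], S(x) = 6 - 283/44·(x - 4) - 311/22·(x - 4)² + 597/44·(x - 4)³.
With (x - 4) = 1/3: S(13/3) = 92/33.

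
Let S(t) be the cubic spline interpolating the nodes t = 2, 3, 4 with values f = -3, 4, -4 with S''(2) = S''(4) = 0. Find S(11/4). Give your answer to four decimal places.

Put m_i = S'' at the i-th knot. Here h = (1, 1) and Δ = (7, -8), so the interior equations h_(i-1)·m_(i-1) + 2(h_(i-1)+h_i)·m_i + h_i·m_(i+1) = 6(Δ_i − Δ_(i-1)) read
  1·m_0 + 4·m_1 + 1·m_2 = 6(Δ_1 - Δ_0) = -90
Natural end conditions: m_0 = m_2 = 0.
Solving the tridiagonal system: m_0 = 0, m_1 = -45/2, m_2 = 0.
On [2, 3], S(t) = -3 + 43/4·(t - 2) + 0·(t - 2)² - 15/4·(t - 2)³.
With (t - 2) = 3/4: S(11/4) = 891/256.

3.4805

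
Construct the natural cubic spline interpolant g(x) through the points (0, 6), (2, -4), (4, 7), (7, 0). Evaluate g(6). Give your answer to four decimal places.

5.2690

Let M_i = g''(x_i). Step sizes h_i = 2, 2, 3; slopes of the chords Δ_i = (y_(i+1) - y_i)/h_i = -5, 11/2, -7/3.
  2·M_0 + 8·M_1 + 2·M_2 = 6(Δ_1 - Δ_0) = 63
  2·M_1 + 10·M_2 + 3·M_3 = 6(Δ_2 - Δ_1) = -47
Natural end conditions: M_0 = M_3 = 0.
Solving: M_0 = 0, M_1 = 181/19, M_2 = -251/38, M_3 = 0.
On [4, 7], g(x) = 7 + 487/114·(x - 4) - 251/76·(x - 4)² + 251/684·(x - 4)³.
With (x - 4) = 2: g(6) = 901/171.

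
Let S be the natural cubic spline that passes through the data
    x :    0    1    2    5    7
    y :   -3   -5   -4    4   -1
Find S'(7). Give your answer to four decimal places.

Write m_i for S''(x_i). With h_i = 1, 1, 3, 2 and divided differences Δ_i = -2, 1, 8/3, -5/2, the continuity of S' gives the tridiagonal system
  1·m_0 + 4·m_1 + 1·m_2 = 6(Δ_1 - Δ_0) = 18
  1·m_1 + 8·m_2 + 3·m_3 = 6(Δ_2 - Δ_1) = 10
  3·m_2 + 10·m_3 + 2·m_4 = 6(Δ_3 - Δ_2) = -31
Natural end conditions: m_0 = m_4 = 0.
Solving: m_0 = 0, m_1 = 1085/274, m_2 = 296/137, m_3 = -1027/274, m_4 = 0.
On [5, 7], S'(x) = b_3 + 2c_3·(x - 5) + 3d_3·(x - 5)² with b_3 = Δ_3 - h_3(2m_3 + m_4)/6 = -1/822, c_3 = m_3/2 = -1027/548, d_3 = (m_4 - m_3)/(6h_3) = 1027/3288. So S'(7) = -1541/411.

-3.7494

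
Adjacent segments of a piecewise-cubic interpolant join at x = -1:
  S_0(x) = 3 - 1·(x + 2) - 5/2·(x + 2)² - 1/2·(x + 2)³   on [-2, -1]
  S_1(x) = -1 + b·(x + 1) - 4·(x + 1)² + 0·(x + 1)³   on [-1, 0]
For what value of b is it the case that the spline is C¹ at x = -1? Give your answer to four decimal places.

S_0'(x) = -1 - 5·(x + 2) - 3/2·(x + 2)², so S_0'(-1) = -15/2. On the right, S_1'(-1) = b, so b = -15/2.

-7.5000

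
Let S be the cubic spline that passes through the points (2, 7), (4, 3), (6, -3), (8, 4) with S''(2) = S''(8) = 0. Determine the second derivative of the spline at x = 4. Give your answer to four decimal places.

With σ_i denoting the second derivative at x_i, h_i = 2, 2, 2, and Δ_i = (y_(i+1) − y_i)/h_i = -2, -3, 7/2:
  2·σ_0 + 8·σ_1 + 2·σ_2 = 6(Δ_1 - Δ_0) = -6
  2·σ_1 + 8·σ_2 + 2·σ_3 = 6(Δ_2 - Δ_1) = 39
Natural end conditions: σ_0 = σ_3 = 0.
Solving the tridiagonal system: σ_0 = 0, σ_1 = -21/10, σ_2 = 27/5, σ_3 = 0.

-2.1000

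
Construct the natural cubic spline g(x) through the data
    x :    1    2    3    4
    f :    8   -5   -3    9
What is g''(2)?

20

With M_i denoting the second derivative at x_i, h_i = 1, 1, 1, and Δ_i = (y_(i+1) − y_i)/h_i = -13, 2, 12:
  1·M_0 + 4·M_1 + 1·M_2 = 6(Δ_1 - Δ_0) = 90
  1·M_1 + 4·M_2 + 1·M_3 = 6(Δ_2 - Δ_1) = 60
Natural end conditions: M_0 = M_3 = 0.
Solving the tridiagonal system: M_0 = 0, M_1 = 20, M_2 = 10, M_3 = 0.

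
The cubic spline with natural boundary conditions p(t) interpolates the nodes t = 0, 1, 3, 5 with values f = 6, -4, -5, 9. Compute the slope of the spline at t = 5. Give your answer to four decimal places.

8.1818

Write m_i for p''(x_i). With h_i = 1, 2, 2 and divided differences Δ_i = -10, -1/2, 7, the continuity of p' gives the tridiagonal system
  1·m_0 + 6·m_1 + 2·m_2 = 6(Δ_1 - Δ_0) = 57
  2·m_1 + 8·m_2 + 2·m_3 = 6(Δ_2 - Δ_1) = 45
Natural end conditions: m_0 = m_3 = 0.
Solving the tridiagonal system: m_0 = 0, m_1 = 183/22, m_2 = 39/11, m_3 = 0.
On [3, 5], p'(t) = b_2 + 2c_2·(t - 3) + 3d_2·(t - 3)² with b_2 = Δ_2 - h_2(2m_2 + m_3)/6 = 51/11, c_2 = m_2/2 = 39/22, d_2 = (m_3 - m_2)/(6h_2) = -13/44. So p'(5) = 90/11.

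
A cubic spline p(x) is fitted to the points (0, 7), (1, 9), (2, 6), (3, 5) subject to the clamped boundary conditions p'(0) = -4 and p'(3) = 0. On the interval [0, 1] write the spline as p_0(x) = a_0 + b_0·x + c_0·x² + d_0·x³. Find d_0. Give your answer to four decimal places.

Put σ_i = p'' at the i-th knot. Here h = (1, 1, 1) and Δ = (2, -3, -1), so the interior equations h_(i-1)·σ_(i-1) + 2(h_(i-1)+h_i)·σ_i + h_i·σ_(i+1) = 6(Δ_i − Δ_(i-1)) read
  1·σ_0 + 4·σ_1 + 1·σ_2 = 6(Δ_1 - Δ_0) = -30
  1·σ_1 + 4·σ_2 + 1·σ_3 = 6(Δ_2 - Δ_1) = 12
Clamped end conditions give two more equations: 2h_0·σ_0 + h_0·σ_1 = 6(Δ_0 - p'(0)) = 36 and h_2·σ_2 + 2h_2·σ_3 = 6(p'(3) - Δ_2) = 6.
Solving the tridiagonal system: σ_0 = 388/15, σ_1 = -236/15, σ_2 = 106/15, σ_3 = -8/15.
On [0, 1], with p_0(x) = a_0 + b_0·x + c_0·x² + d_0·x³: c_0 = σ_0/2 = 194/15, d_0 = (σ_1 - σ_0)/(6h_0) = -104/15, b_0 = Δ_0 - h_0(2σ_0 + σ_1)/6 = -4.

-6.9333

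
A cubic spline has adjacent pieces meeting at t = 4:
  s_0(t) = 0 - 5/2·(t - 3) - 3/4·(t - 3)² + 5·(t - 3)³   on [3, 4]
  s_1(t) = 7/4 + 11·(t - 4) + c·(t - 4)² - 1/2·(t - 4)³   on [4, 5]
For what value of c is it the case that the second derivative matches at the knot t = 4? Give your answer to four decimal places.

14.2500

s_0''(t) = -3/2 + 30·(t - 3), so s_0''(4) = 57/2. On the right, s_1''(4) = 2c, so c = 57/4.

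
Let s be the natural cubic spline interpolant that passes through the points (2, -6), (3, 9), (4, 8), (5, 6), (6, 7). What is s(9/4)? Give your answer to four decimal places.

Write m_i for s''(x_i). With h_i = 1, 1, 1, 1 and divided differences Δ_i = 15, -1, -2, 1, the continuity of s' gives the tridiagonal system
  1·m_0 + 4·m_1 + 1·m_2 = 6(Δ_1 - Δ_0) = -96
  1·m_1 + 4·m_2 + 1·m_3 = 6(Δ_2 - Δ_1) = -6
  1·m_2 + 4·m_3 + 1·m_4 = 6(Δ_3 - Δ_2) = 18
Natural end conditions: m_0 = m_4 = 0.
Solving the tridiagonal system: m_0 = 0, m_1 = -699/28, m_2 = 27/7, m_3 = 99/28, m_4 = 0.
On [2, 3], s(x) = -6 + 1073/56·(x - 2) + 0·(x - 2)² - 233/56·(x - 2)³.
With (x - 2) = 1/4: s(9/4) = -4569/3584.

-1.2748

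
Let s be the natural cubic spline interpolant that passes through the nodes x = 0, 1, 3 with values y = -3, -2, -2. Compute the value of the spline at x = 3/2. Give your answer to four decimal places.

With M_i denoting the second derivative at x_i, h_i = 1, 2, and Δ_i = (y_(i+1) − y_i)/h_i = 1, 0:
  1·M_0 + 6·M_1 + 2·M_2 = 6(Δ_1 - Δ_0) = -6
Natural end conditions: M_0 = M_2 = 0.
Forward elimination and back-substitution give M_0 = 0, M_1 = -1, M_2 = 0.
On [1, 3], s(x) = -2 + 2/3·(x - 1) - 1/2·(x - 1)² + 1/12·(x - 1)³.
With (x - 1) = 1/2: s(3/2) = -57/32.

-1.7813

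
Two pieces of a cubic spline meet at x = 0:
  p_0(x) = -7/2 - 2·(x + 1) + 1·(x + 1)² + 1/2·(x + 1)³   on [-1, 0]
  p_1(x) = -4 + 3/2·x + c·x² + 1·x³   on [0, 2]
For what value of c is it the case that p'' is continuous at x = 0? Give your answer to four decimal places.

2.5000

p_0''(x) = 2 + 3·(x + 1), so p_0''(0) = 5. On the right, p_1''(0) = 2c, so c = 5/2.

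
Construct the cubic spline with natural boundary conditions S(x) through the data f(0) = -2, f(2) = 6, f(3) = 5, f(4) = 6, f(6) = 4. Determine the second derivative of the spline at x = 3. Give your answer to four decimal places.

With M_i denoting the second derivative at x_i, h_i = 2, 1, 1, 2, and Δ_i = (y_(i+1) − y_i)/h_i = 4, -1, 1, -1:
  2·M_0 + 6·M_1 + 1·M_2 = 6(Δ_1 - Δ_0) = -30
  1·M_1 + 4·M_2 + 1·M_3 = 6(Δ_2 - Δ_1) = 12
  1·M_2 + 6·M_3 + 2·M_4 = 6(Δ_3 - Δ_2) = -12
Natural end conditions: M_0 = M_4 = 0.
Solving the tridiagonal system: M_0 = 0, M_1 = -129/22, M_2 = 57/11, M_3 = -63/22, M_4 = 0.

5.1818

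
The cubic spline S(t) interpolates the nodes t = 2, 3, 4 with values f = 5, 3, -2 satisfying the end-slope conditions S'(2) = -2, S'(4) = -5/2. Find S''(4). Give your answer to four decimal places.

11.7500

With M_i denoting the second derivative at x_i, h_i = 1, 1, and Δ_i = (y_(i+1) − y_i)/h_i = -2, -5:
  1·M_0 + 4·M_1 + 1·M_2 = 6(Δ_1 - Δ_0) = -18
Clamped end conditions give two more equations: 2h_0·M_0 + h_0·M_1 = 6(Δ_0 - S'(2)) = 0 and h_1·M_1 + 2h_1·M_2 = 6(S'(4) - Δ_1) = 15.
Solving the tridiagonal system: M_0 = 17/4, M_1 = -17/2, M_2 = 47/4.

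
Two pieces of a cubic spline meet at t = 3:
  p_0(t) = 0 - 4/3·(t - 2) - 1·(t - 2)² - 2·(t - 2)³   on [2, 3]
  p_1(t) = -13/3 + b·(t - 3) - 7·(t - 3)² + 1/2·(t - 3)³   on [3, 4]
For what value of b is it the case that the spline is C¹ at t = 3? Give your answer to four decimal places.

-9.3333

p_0'(t) = -4/3 - 2·(t - 2) - 6·(t - 2)², so p_0'(3) = -28/3. On the right, p_1'(3) = b, so b = -28/3.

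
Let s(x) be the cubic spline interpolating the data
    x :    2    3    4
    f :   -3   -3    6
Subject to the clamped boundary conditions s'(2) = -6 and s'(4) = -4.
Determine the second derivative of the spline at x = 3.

Put M_i = s'' at the i-th knot. Here h = (1, 1) and Δ = (0, 9), so the interior equations h_(i-1)·M_(i-1) + 2(h_(i-1)+h_i)·M_i + h_i·M_(i+1) = 6(Δ_i − Δ_(i-1)) read
  1·M_0 + 4·M_1 + 1·M_2 = 6(Δ_1 - Δ_0) = 54
Clamped end conditions give two more equations: 2h_0·M_0 + h_0·M_1 = 6(Δ_0 - s'(2)) = 36 and h_1·M_1 + 2h_1·M_2 = 6(s'(4) - Δ_1) = -78.
Forward elimination and back-substitution give M_0 = 11/2, M_1 = 25, M_2 = -103/2.

25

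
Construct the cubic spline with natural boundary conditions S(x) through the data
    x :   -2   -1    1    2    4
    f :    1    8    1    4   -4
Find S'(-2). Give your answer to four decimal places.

9.4704

With σ_i denoting the second derivative at x_i, h_i = 1, 2, 1, 2, and Δ_i = (y_(i+1) − y_i)/h_i = 7, -7/2, 3, -4:
  1·σ_0 + 6·σ_1 + 2·σ_2 = 6(Δ_1 - Δ_0) = -63
  2·σ_1 + 6·σ_2 + 1·σ_3 = 6(Δ_2 - Δ_1) = 39
  1·σ_2 + 6·σ_3 + 2·σ_4 = 6(Δ_3 - Δ_2) = -42
Natural end conditions: σ_0 = σ_4 = 0.
Forward elimination and back-substitution give σ_0 = 0, σ_1 = -919/62, σ_2 = 402/31, σ_3 = -284/31, σ_4 = 0.
On [-2, -1], S'(x) = b_0 + 2c_0·(x + 2) + 3d_0·(x + 2)² with b_0 = Δ_0 - h_0(2σ_0 + σ_1)/6 = 3523/372, c_0 = σ_0/2 = 0, d_0 = (σ_1 - σ_0)/(6h_0) = -919/372. So S'(-2) = 3523/372.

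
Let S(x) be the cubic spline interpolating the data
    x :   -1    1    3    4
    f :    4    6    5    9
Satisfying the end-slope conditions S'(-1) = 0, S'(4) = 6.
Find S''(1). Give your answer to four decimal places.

With σ_i denoting the second derivative at x_i, h_i = 2, 2, 1, and Δ_i = (y_(i+1) − y_i)/h_i = 1, -1/2, 4:
  2·σ_0 + 8·σ_1 + 2·σ_2 = 6(Δ_1 - Δ_0) = -9
  2·σ_1 + 6·σ_2 + 1·σ_3 = 6(Δ_2 - Δ_1) = 27
Clamped end conditions give two more equations: 2h_0·σ_0 + h_0·σ_1 = 6(Δ_0 - S'(-1)) = 6 and h_2·σ_2 + 2h_2·σ_3 = 6(S'(4) - Δ_2) = 12.
Forward elimination and back-substitution give σ_0 = 141/46, σ_1 = -72/23, σ_2 = 114/23, σ_3 = 81/23.

-3.1304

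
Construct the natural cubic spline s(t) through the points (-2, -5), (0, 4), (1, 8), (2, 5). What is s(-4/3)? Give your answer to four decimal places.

With σ_i denoting the second derivative at x_i, h_i = 2, 1, 1, and Δ_i = (y_(i+1) − y_i)/h_i = 9/2, 4, -3:
  2·σ_0 + 6·σ_1 + 1·σ_2 = 6(Δ_1 - Δ_0) = -3
  1·σ_1 + 4·σ_2 + 1·σ_3 = 6(Δ_2 - Δ_1) = -42
Natural end conditions: σ_0 = σ_3 = 0.
Solving: σ_0 = 0, σ_1 = 30/23, σ_2 = -249/23, σ_3 = 0.
On [-2, 0], s(t) = -5 + 187/46·(t + 2) + 0·(t + 2)² + 5/46·(t + 2)³.
With (t + 2) = 2/3: s(-4/3) = -1402/621.

-2.2576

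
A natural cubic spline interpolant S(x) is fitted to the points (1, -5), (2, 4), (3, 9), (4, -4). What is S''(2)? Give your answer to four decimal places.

0.8000

With m_i denoting the second derivative at x_i, h_i = 1, 1, 1, and Δ_i = (y_(i+1) − y_i)/h_i = 9, 5, -13:
  1·m_0 + 4·m_1 + 1·m_2 = 6(Δ_1 - Δ_0) = -24
  1·m_1 + 4·m_2 + 1·m_3 = 6(Δ_2 - Δ_1) = -108
Natural end conditions: m_0 = m_3 = 0.
Hence m_0 = 0, m_1 = 4/5, m_2 = -136/5, m_3 = 0.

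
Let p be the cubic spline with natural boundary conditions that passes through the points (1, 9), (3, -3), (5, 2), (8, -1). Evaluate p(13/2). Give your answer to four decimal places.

2.4984

Let m_i = p''(x_i). Step sizes h_i = 2, 2, 3; slopes of the chords Δ_i = (y_(i+1) - y_i)/h_i = -6, 5/2, -1.
  2·m_0 + 8·m_1 + 2·m_2 = 6(Δ_1 - Δ_0) = 51
  2·m_1 + 10·m_2 + 3·m_3 = 6(Δ_2 - Δ_1) = -21
Natural end conditions: m_0 = m_3 = 0.
Hence m_0 = 0, m_1 = 138/19, m_2 = -135/38, m_3 = 0.
On [5, 8], p(x) = 2 + 97/38·(x - 5) - 135/76·(x - 5)² + 15/76·(x - 5)³.
With (x - 5) = 3/2: p(13/2) = 1519/608.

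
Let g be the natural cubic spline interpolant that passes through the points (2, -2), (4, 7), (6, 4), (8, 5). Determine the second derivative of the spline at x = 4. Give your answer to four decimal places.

Let σ_i = g''(x_i). Step sizes h_i = 2, 2, 2; slopes of the chords Δ_i = (y_(i+1) - y_i)/h_i = 9/2, -3/2, 1/2.
  2·σ_0 + 8·σ_1 + 2·σ_2 = 6(Δ_1 - Δ_0) = -36
  2·σ_1 + 8·σ_2 + 2·σ_3 = 6(Δ_2 - Δ_1) = 12
Natural end conditions: σ_0 = σ_3 = 0.
Solving the tridiagonal system: σ_0 = 0, σ_1 = -26/5, σ_2 = 14/5, σ_3 = 0.

-5.2000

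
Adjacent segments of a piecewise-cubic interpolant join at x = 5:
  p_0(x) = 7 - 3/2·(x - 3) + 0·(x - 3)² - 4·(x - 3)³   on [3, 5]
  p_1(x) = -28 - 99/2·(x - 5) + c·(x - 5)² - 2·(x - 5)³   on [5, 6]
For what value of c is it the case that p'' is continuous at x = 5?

p_0''(x) = 0 - 24·(x - 3), so p_0''(5) = -48. On the right, p_1''(5) = 2c, so c = -24.

-24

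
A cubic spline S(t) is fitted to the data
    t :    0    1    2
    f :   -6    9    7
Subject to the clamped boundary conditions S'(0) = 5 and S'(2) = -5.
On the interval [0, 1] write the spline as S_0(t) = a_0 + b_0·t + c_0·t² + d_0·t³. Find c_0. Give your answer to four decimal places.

With M_i denoting the second derivative at x_i, h_i = 1, 1, and Δ_i = (y_(i+1) − y_i)/h_i = 15, -2:
  1·M_0 + 4·M_1 + 1·M_2 = 6(Δ_1 - Δ_0) = -102
Clamped end conditions give two more equations: 2h_0·M_0 + h_0·M_1 = 6(Δ_0 - S'(0)) = 60 and h_1·M_1 + 2h_1·M_2 = 6(S'(2) - Δ_1) = -18.
Forward elimination and back-substitution give M_0 = 101/2, M_1 = -41, M_2 = 23/2.
On [0, 1], with S_0(t) = a_0 + b_0·t + c_0·t² + d_0·t³: c_0 = M_0/2 = 101/4, d_0 = (M_1 - M_0)/(6h_0) = -61/4, b_0 = Δ_0 - h_0(2M_0 + M_1)/6 = 5.

25.2500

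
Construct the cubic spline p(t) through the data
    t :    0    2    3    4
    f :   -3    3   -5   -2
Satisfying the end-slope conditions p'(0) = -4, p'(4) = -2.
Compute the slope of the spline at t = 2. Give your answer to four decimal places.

-5.1818

With M_i denoting the second derivative at x_i, h_i = 2, 1, 1, and Δ_i = (y_(i+1) − y_i)/h_i = 3, -8, 3:
  2·M_0 + 6·M_1 + 1·M_2 = 6(Δ_1 - Δ_0) = -66
  1·M_1 + 4·M_2 + 1·M_3 = 6(Δ_2 - Δ_1) = 66
Clamped end conditions give two more equations: 2h_0·M_0 + h_0·M_1 = 6(Δ_0 - p'(0)) = 42 and h_2·M_2 + 2h_2·M_3 = 6(p'(4) - Δ_2) = -30.
Hence M_0 = 244/11, M_1 = -257/11, M_2 = 328/11, M_3 = -329/11.
On [2, 3], p'(t) = b_1 + 2c_1·(t - 2) + 3d_1·(t - 2)² with b_1 = Δ_1 - h_1(2M_1 + M_2)/6 = -57/11, c_1 = M_1/2 = -257/22, d_1 = (M_2 - M_1)/(6h_1) = 195/22. So p'(2) = -57/11.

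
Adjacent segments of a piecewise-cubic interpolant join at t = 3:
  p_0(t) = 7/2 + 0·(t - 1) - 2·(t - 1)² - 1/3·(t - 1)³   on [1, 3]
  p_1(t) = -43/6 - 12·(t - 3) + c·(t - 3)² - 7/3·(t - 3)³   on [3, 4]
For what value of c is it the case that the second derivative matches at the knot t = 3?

-4

p_0''(t) = -4 - 2·(t - 1), so p_0''(3) = -8. On the right, p_1''(3) = 2c, so c = -4.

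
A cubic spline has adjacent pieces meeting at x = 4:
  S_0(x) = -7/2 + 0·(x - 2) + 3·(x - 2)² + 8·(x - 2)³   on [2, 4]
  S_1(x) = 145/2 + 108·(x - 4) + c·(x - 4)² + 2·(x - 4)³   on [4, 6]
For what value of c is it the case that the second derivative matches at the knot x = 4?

51

S_0''(x) = 6 + 48·(x - 2), so S_0''(4) = 102. On the right, S_1''(4) = 2c, so c = 51.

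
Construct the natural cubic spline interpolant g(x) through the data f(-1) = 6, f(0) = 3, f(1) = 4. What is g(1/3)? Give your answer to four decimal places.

2.9630

Write M_i for g''(x_i). With h_i = 1, 1 and divided differences Δ_i = -3, 1, the continuity of g' gives the tridiagonal system
  1·M_0 + 4·M_1 + 1·M_2 = 6(Δ_1 - Δ_0) = 24
Natural end conditions: M_0 = M_2 = 0.
Forward elimination and back-substitution give M_0 = 0, M_1 = 6, M_2 = 0.
On [0, 1], g(x) = 3 - 1·x + 3·x² - 1·x³.
With x = 1/3: g(1/3) = 80/27.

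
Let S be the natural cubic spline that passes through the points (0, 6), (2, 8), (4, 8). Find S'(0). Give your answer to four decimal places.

1.2500

Put σ_i = S'' at the i-th knot. Here h = (2, 2) and Δ = (1, 0), so the interior equations h_(i-1)·σ_(i-1) + 2(h_(i-1)+h_i)·σ_i + h_i·σ_(i+1) = 6(Δ_i − Δ_(i-1)) read
  2·σ_0 + 8·σ_1 + 2·σ_2 = 6(Δ_1 - Δ_0) = -6
Natural end conditions: σ_0 = σ_2 = 0.
Hence σ_0 = 0, σ_1 = -3/4, σ_2 = 0.
On [0, 2], S'(t) = b_0 + 2c_0·t + 3d_0·t² with b_0 = Δ_0 - h_0(2σ_0 + σ_1)/6 = 5/4, c_0 = σ_0/2 = 0, d_0 = (σ_1 - σ_0)/(6h_0) = -1/16. So S'(0) = 5/4.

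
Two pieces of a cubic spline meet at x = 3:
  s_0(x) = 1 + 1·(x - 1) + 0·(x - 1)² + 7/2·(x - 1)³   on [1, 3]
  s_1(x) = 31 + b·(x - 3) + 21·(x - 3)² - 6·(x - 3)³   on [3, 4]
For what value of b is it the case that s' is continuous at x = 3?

43

s_0'(x) = 1 + 0·(x - 1) + 21/2·(x - 1)², so s_0'(3) = 43. On the right, s_1'(3) = b, so b = 43.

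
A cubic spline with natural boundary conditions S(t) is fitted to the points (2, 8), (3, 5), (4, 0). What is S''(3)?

-3

Let σ_i = S''(x_i). Step sizes h_i = 1, 1; slopes of the chords Δ_i = (y_(i+1) - y_i)/h_i = -3, -5.
  1·σ_0 + 4·σ_1 + 1·σ_2 = 6(Δ_1 - Δ_0) = -12
Natural end conditions: σ_0 = σ_2 = 0.
Solving the tridiagonal system: σ_0 = 0, σ_1 = -3, σ_2 = 0.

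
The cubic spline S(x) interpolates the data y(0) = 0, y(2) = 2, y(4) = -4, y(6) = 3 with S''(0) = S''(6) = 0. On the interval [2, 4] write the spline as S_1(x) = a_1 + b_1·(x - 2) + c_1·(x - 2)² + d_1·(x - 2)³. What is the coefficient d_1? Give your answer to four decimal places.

0.8750

Write σ_i for S''(x_i). With h_i = 2, 2, 2 and divided differences Δ_i = 1, -3, 7/2, the continuity of S' gives the tridiagonal system
  2·σ_0 + 8·σ_1 + 2·σ_2 = 6(Δ_1 - Δ_0) = -24
  2·σ_1 + 8·σ_2 + 2·σ_3 = 6(Δ_2 - Δ_1) = 39
Natural end conditions: σ_0 = σ_3 = 0.
Solving: σ_0 = 0, σ_1 = -9/2, σ_2 = 6, σ_3 = 0.
On [2, 4], with S_1(x) = a_1 + b_1·(x - 2) + c_1·(x - 2)² + d_1·(x - 2)³: c_1 = σ_1/2 = -9/4, d_1 = (σ_2 - σ_1)/(6h_1) = 7/8, b_1 = Δ_1 - h_1(2σ_1 + σ_2)/6 = -2.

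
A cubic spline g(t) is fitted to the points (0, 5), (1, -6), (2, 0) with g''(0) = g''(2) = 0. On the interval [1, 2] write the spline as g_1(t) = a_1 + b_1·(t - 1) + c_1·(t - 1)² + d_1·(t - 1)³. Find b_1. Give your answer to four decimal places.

-2.5000

Write M_i for g''(x_i). With h_i = 1, 1 and divided differences Δ_i = -11, 6, the continuity of g' gives the tridiagonal system
  1·M_0 + 4·M_1 + 1·M_2 = 6(Δ_1 - Δ_0) = 102
Natural end conditions: M_0 = M_2 = 0.
Solving the tridiagonal system: M_0 = 0, M_1 = 51/2, M_2 = 0.
On [1, 2], with g_1(t) = a_1 + b_1·(t - 1) + c_1·(t - 1)² + d_1·(t - 1)³: c_1 = M_1/2 = 51/4, d_1 = (M_2 - M_1)/(6h_1) = -17/4, b_1 = Δ_1 - h_1(2M_1 + M_2)/6 = -5/2.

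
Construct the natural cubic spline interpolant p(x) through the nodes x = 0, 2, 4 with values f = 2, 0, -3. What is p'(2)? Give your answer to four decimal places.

Write σ_i for p''(x_i). With h_i = 2, 2 and divided differences Δ_i = -1, -3/2, the continuity of p' gives the tridiagonal system
  2·σ_0 + 8·σ_1 + 2·σ_2 = 6(Δ_1 - Δ_0) = -3
Natural end conditions: σ_0 = σ_2 = 0.
Solving the tridiagonal system: σ_0 = 0, σ_1 = -3/8, σ_2 = 0.
On [2, 4], p'(x) = b_1 + 2c_1·(x - 2) + 3d_1·(x - 2)² with b_1 = Δ_1 - h_1(2σ_1 + σ_2)/6 = -5/4, c_1 = σ_1/2 = -3/16, d_1 = (σ_2 - σ_1)/(6h_1) = 1/32. So p'(2) = -5/4.

-1.2500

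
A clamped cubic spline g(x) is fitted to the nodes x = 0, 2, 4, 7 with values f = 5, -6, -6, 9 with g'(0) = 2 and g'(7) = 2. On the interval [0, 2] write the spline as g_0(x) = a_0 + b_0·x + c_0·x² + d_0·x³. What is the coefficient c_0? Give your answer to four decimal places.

-7.3986

Write M_i for g''(x_i). With h_i = 2, 2, 3 and divided differences Δ_i = -11/2, 0, 5, the continuity of g' gives the tridiagonal system
  2·M_0 + 8·M_1 + 2·M_2 = 6(Δ_1 - Δ_0) = 33
  2·M_1 + 10·M_2 + 3·M_3 = 6(Δ_2 - Δ_1) = 30
Clamped end conditions give two more equations: 2h_0·M_0 + h_0·M_1 = 6(Δ_0 - g'(0)) = -45 and h_2·M_2 + 2h_2·M_3 = 6(g'(7) - Δ_2) = -18.
Hence M_0 = -1095/74, M_1 = 525/74, M_2 = 108/37, M_3 = -165/37.
On [0, 2], with g_0(x) = a_0 + b_0·x + c_0·x² + d_0·x³: c_0 = M_0/2 = -1095/148, d_0 = (M_1 - M_0)/(6h_0) = 135/74, b_0 = Δ_0 - h_0(2M_0 + M_1)/6 = 2.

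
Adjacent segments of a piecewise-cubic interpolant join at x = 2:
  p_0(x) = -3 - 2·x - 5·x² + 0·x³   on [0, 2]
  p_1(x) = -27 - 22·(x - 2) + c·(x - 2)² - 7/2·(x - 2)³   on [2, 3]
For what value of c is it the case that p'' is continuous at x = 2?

p_0''(x) = -10 + 0·x, so p_0''(2) = -10. On the right, p_1''(2) = 2c, so c = -5.

-5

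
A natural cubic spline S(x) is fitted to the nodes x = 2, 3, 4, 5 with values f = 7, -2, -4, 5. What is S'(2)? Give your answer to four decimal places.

Put m_i = S'' at the i-th knot. Here h = (1, 1, 1) and Δ = (-9, -2, 9), so the interior equations h_(i-1)·m_(i-1) + 2(h_(i-1)+h_i)·m_i + h_i·m_(i+1) = 6(Δ_i − Δ_(i-1)) read
  1·m_0 + 4·m_1 + 1·m_2 = 6(Δ_1 - Δ_0) = 42
  1·m_1 + 4·m_2 + 1·m_3 = 6(Δ_2 - Δ_1) = 66
Natural end conditions: m_0 = m_3 = 0.
Forward elimination and back-substitution give m_0 = 0, m_1 = 34/5, m_2 = 74/5, m_3 = 0.
On [2, 3], S'(x) = b_0 + 2c_0·(x - 2) + 3d_0·(x - 2)² with b_0 = Δ_0 - h_0(2m_0 + m_1)/6 = -152/15, c_0 = m_0/2 = 0, d_0 = (m_1 - m_0)/(6h_0) = 17/15. So S'(2) = -152/15.

-10.1333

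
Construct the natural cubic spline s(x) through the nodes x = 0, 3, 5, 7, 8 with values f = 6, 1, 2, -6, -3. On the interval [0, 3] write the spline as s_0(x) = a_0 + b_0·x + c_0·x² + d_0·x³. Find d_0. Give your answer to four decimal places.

Write M_i for s''(x_i). With h_i = 3, 2, 2, 1 and divided differences Δ_i = -5/3, 1/2, -4, 3, the continuity of s' gives the tridiagonal system
  3·M_0 + 10·M_1 + 2·M_2 = 6(Δ_1 - Δ_0) = 13
  2·M_1 + 8·M_2 + 2·M_3 = 6(Δ_2 - Δ_1) = -27
  2·M_2 + 6·M_3 + 1·M_4 = 6(Δ_3 - Δ_2) = 42
Natural end conditions: M_0 = M_4 = 0.
Forward elimination and back-substitution give M_0 = 0, M_1 = 133/52, M_2 = -327/52, M_3 = 473/52, M_4 = 0.
On [0, 3], with s_0(x) = a_0 + b_0·x + c_0·x² + d_0·x³: c_0 = M_0/2 = 0, d_0 = (M_1 - M_0)/(6h_0) = 133/936, b_0 = Δ_0 - h_0(2M_0 + M_1)/6 = -919/312.

0.1421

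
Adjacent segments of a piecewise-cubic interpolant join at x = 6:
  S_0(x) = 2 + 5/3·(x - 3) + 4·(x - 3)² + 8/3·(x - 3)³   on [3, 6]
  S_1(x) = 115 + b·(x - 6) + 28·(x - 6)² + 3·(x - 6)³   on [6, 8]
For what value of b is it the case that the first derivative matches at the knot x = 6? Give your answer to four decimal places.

97.6667

S_0'(x) = 5/3 + 8·(x - 3) + 8·(x - 3)², so S_0'(6) = 293/3. On the right, S_1'(6) = b, so b = 293/3.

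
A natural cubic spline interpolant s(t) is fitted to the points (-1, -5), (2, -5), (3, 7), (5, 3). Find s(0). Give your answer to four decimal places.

Put σ_i = s'' at the i-th knot. Here h = (3, 1, 2) and Δ = (0, 12, -2), so the interior equations h_(i-1)·σ_(i-1) + 2(h_(i-1)+h_i)·σ_i + h_i·σ_(i+1) = 6(Δ_i − Δ_(i-1)) read
  3·σ_0 + 8·σ_1 + 1·σ_2 = 6(Δ_1 - Δ_0) = 72
  1·σ_1 + 6·σ_2 + 2·σ_3 = 6(Δ_2 - Δ_1) = -84
Natural end conditions: σ_0 = σ_3 = 0.
Forward elimination and back-substitution give σ_0 = 0, σ_1 = 516/47, σ_2 = -744/47, σ_3 = 0.
On [-1, 2], s(t) = -5 - 258/47·(t + 1) + 0·(t + 1)² + 86/141·(t + 1)³.
With (t + 1) = 1: s(0) = -1393/141.

-9.8794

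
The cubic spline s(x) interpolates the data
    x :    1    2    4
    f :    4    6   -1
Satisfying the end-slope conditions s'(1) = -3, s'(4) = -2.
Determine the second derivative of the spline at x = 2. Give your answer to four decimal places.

With m_i denoting the second derivative at x_i, h_i = 1, 2, and Δ_i = (y_(i+1) − y_i)/h_i = 2, -7/2:
  1·m_0 + 6·m_1 + 2·m_2 = 6(Δ_1 - Δ_0) = -33
Clamped end conditions give two more equations: 2h_0·m_0 + h_0·m_1 = 6(Δ_0 - s'(1)) = 30 and h_1·m_1 + 2h_1·m_2 = 6(s'(4) - Δ_1) = 9.
Solving the tridiagonal system: m_0 = 125/6, m_1 = -35/3, m_2 = 97/12.

-11.6667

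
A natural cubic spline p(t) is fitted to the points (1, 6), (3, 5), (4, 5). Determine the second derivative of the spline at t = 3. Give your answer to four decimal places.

0.5000

Let m_i = p''(x_i). Step sizes h_i = 2, 1; slopes of the chords Δ_i = (y_(i+1) - y_i)/h_i = -1/2, 0.
  2·m_0 + 6·m_1 + 1·m_2 = 6(Δ_1 - Δ_0) = 3
Natural end conditions: m_0 = m_2 = 0.
Solving: m_0 = 0, m_1 = 1/2, m_2 = 0.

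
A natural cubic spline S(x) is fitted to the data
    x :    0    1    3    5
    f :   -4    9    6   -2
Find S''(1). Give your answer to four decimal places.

-15.1364

Let σ_i = S''(x_i). Step sizes h_i = 1, 2, 2; slopes of the chords Δ_i = (y_(i+1) - y_i)/h_i = 13, -3/2, -4.
  1·σ_0 + 6·σ_1 + 2·σ_2 = 6(Δ_1 - Δ_0) = -87
  2·σ_1 + 8·σ_2 + 2·σ_3 = 6(Δ_2 - Δ_1) = -15
Natural end conditions: σ_0 = σ_3 = 0.
Solving: σ_0 = 0, σ_1 = -333/22, σ_2 = 21/11, σ_3 = 0.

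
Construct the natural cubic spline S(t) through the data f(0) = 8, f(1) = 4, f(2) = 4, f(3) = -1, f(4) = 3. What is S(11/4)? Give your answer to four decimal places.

-0.1292

With σ_i denoting the second derivative at x_i, h_i = 1, 1, 1, 1, and Δ_i = (y_(i+1) − y_i)/h_i = -4, 0, -5, 4:
  1·σ_0 + 4·σ_1 + 1·σ_2 = 6(Δ_1 - Δ_0) = 24
  1·σ_1 + 4·σ_2 + 1·σ_3 = 6(Δ_2 - Δ_1) = -30
  1·σ_2 + 4·σ_3 + 1·σ_4 = 6(Δ_3 - Δ_2) = 54
Natural end conditions: σ_0 = σ_4 = 0.
Hence σ_0 = 0, σ_1 = 267/28, σ_2 = -99/7, σ_3 = 477/28, σ_4 = 0.
On [2, 3], S(t) = 4 - 25/8·(t - 2) - 99/14·(t - 2)² + 291/56·(t - 2)³.
With (t - 2) = 3/4: S(11/4) = -463/3584.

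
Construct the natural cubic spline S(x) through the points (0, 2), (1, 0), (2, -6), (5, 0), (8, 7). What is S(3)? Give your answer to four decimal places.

Put M_i = S'' at the i-th knot. Here h = (1, 1, 3, 3) and Δ = (-2, -6, 2, 7/3), so the interior equations h_(i-1)·M_(i-1) + 2(h_(i-1)+h_i)·M_i + h_i·M_(i+1) = 6(Δ_i − Δ_(i-1)) read
  1·M_0 + 4·M_1 + 1·M_2 = 6(Δ_1 - Δ_0) = -24
  1·M_1 + 8·M_2 + 3·M_3 = 6(Δ_2 - Δ_1) = 48
  3·M_2 + 12·M_3 + 3·M_4 = 6(Δ_3 - Δ_2) = 2
Natural end conditions: M_0 = M_4 = 0.
Solving: M_0 = 0, M_1 = -443/56, M_2 = 107/14, M_3 = -293/168, M_4 = 0.
On [2, 5], S(x) = -6 - 229/48·(x - 2) + 107/28·(x - 2)² - 1577/3024·(x - 2)³.
With (x - 2) = 1: S(3) = -1412/189.

-7.4709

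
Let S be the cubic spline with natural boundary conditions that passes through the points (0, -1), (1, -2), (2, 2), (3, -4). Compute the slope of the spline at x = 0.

-3

Let M_i = S''(x_i). Step sizes h_i = 1, 1, 1; slopes of the chords Δ_i = (y_(i+1) - y_i)/h_i = -1, 4, -6.
  1·M_0 + 4·M_1 + 1·M_2 = 6(Δ_1 - Δ_0) = 30
  1·M_1 + 4·M_2 + 1·M_3 = 6(Δ_2 - Δ_1) = -60
Natural end conditions: M_0 = M_3 = 0.
Forward elimination and back-substitution give M_0 = 0, M_1 = 12, M_2 = -18, M_3 = 0.
On [0, 1], S'(x) = b_0 + 2c_0·x + 3d_0·x² with b_0 = Δ_0 - h_0(2M_0 + M_1)/6 = -3, c_0 = M_0/2 = 0, d_0 = (M_1 - M_0)/(6h_0) = 2. So S'(0) = -3.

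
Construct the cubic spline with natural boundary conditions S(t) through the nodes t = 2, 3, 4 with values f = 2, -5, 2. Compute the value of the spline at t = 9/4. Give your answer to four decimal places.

-0.5703

Put M_i = S'' at the i-th knot. Here h = (1, 1) and Δ = (-7, 7), so the interior equations h_(i-1)·M_(i-1) + 2(h_(i-1)+h_i)·M_i + h_i·M_(i+1) = 6(Δ_i − Δ_(i-1)) read
  1·M_0 + 4·M_1 + 1·M_2 = 6(Δ_1 - Δ_0) = 84
Natural end conditions: M_0 = M_2 = 0.
Solving: M_0 = 0, M_1 = 21, M_2 = 0.
On [2, 3], S(t) = 2 - 21/2·(t - 2) + 0·(t - 2)² + 7/2·(t - 2)³.
With (t - 2) = 1/4: S(9/4) = -73/128.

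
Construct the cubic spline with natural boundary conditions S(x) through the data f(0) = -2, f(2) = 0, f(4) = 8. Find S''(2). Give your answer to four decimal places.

2.2500

Let M_i = S''(x_i). Step sizes h_i = 2, 2; slopes of the chords Δ_i = (y_(i+1) - y_i)/h_i = 1, 4.
  2·M_0 + 8·M_1 + 2·M_2 = 6(Δ_1 - Δ_0) = 18
Natural end conditions: M_0 = M_2 = 0.
Solving the tridiagonal system: M_0 = 0, M_1 = 9/4, M_2 = 0.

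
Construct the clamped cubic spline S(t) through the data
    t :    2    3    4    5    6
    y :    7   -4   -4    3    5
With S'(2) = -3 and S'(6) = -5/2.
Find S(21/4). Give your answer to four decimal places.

4.2546

Let M_i = S''(x_i). Step sizes h_i = 1, 1, 1, 1; slopes of the chords Δ_i = (y_(i+1) - y_i)/h_i = -11, 0, 7, 2.
  1·M_0 + 4·M_1 + 1·M_2 = 6(Δ_1 - Δ_0) = 66
  1·M_1 + 4·M_2 + 1·M_3 = 6(Δ_2 - Δ_1) = 42
  1·M_2 + 4·M_3 + 1·M_4 = 6(Δ_3 - Δ_2) = -30
Clamped end conditions give two more equations: 2h_0·M_0 + h_0·M_1 = 6(Δ_0 - S'(2)) = -48 and h_3·M_3 + 2h_3·M_4 = 6(S'(6) - Δ_3) = -27.
Hence M_0 = -2015/56, M_1 = 671/28, M_2 = 49/8, M_3 = -181/28, M_4 = -575/56.
On [5, 6], S(t) = 3 + 657/112·(t - 5) - 181/56·(t - 5)² - 71/112·(t - 5)³.
With (t - 5) = 1/4: S(21/4) = 30497/7168.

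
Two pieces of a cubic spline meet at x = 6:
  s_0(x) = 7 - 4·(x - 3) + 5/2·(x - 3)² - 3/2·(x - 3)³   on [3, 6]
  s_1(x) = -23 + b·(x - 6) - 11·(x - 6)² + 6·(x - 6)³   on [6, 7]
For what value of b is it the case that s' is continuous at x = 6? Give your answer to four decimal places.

-29.5000

s_0'(x) = -4 + 5·(x - 3) - 9/2·(x - 3)², so s_0'(6) = -59/2. On the right, s_1'(6) = b, so b = -59/2.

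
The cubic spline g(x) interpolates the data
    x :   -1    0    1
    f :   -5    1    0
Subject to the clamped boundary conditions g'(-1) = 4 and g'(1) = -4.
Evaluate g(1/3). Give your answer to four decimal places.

1.5926

Write M_i for g''(x_i). With h_i = 1, 1 and divided differences Δ_i = 6, -1, the continuity of g' gives the tridiagonal system
  1·M_0 + 4·M_1 + 1·M_2 = 6(Δ_1 - Δ_0) = -42
Clamped end conditions give two more equations: 2h_0·M_0 + h_0·M_1 = 6(Δ_0 - g'(-1)) = 12 and h_1·M_1 + 2h_1·M_2 = 6(g'(1) - Δ_1) = -18.
Forward elimination and back-substitution give M_0 = 25/2, M_1 = -13, M_2 = -5/2.
On [0, 1], g(x) = 1 + 15/4·x - 13/2·x² + 7/4·x³.
With x = 1/3: g(1/3) = 43/27.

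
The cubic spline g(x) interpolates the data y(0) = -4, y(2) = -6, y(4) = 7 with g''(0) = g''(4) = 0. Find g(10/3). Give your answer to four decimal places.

Write M_i for g''(x_i). With h_i = 2, 2 and divided differences Δ_i = -1, 13/2, the continuity of g' gives the tridiagonal system
  2·M_0 + 8·M_1 + 2·M_2 = 6(Δ_1 - Δ_0) = 45
Natural end conditions: M_0 = M_2 = 0.
Forward elimination and back-substitution give M_0 = 0, M_1 = 45/8, M_2 = 0.
On [2, 4], g(x) = -6 + 11/4·(x - 2) + 45/16·(x - 2)² - 15/32·(x - 2)³.
With (x - 2) = 4/3: g(10/3) = 14/9.

1.5556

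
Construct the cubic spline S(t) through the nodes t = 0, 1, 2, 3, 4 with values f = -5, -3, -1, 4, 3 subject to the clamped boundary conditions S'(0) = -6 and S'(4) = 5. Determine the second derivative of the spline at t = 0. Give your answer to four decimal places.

With m_i denoting the second derivative at x_i, h_i = 1, 1, 1, 1, and Δ_i = (y_(i+1) − y_i)/h_i = 2, 2, 5, -1:
  1·m_0 + 4·m_1 + 1·m_2 = 6(Δ_1 - Δ_0) = 0
  1·m_1 + 4·m_2 + 1·m_3 = 6(Δ_2 - Δ_1) = 18
  1·m_2 + 4·m_3 + 1·m_4 = 6(Δ_3 - Δ_2) = -36
Clamped end conditions give two more equations: 2h_0·m_0 + h_0·m_1 = 6(Δ_0 - S'(0)) = 48 and h_3·m_3 + 2h_3·m_4 = 6(S'(4) - Δ_3) = 36.
Hence m_0 = 815/28, m_1 = -143/14, m_2 = 47/4, m_3 = -263/14, m_4 = 767/28.

29.1071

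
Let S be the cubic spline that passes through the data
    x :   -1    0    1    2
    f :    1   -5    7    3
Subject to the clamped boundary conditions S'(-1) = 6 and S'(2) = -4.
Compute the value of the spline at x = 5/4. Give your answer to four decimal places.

7.5000

Let M_i = S''(x_i). Step sizes h_i = 1, 1, 1; slopes of the chords Δ_i = (y_(i+1) - y_i)/h_i = -6, 12, -4.
  1·M_0 + 4·M_1 + 1·M_2 = 6(Δ_1 - Δ_0) = 108
  1·M_1 + 4·M_2 + 1·M_3 = 6(Δ_2 - Δ_1) = -96
Clamped end conditions give two more equations: 2h_0·M_0 + h_0·M_1 = 6(Δ_0 - S'(-1)) = -72 and h_2·M_2 + 2h_2·M_3 = 6(S'(2) - Δ_2) = 0.
Solving: M_0 = -188/3, M_1 = 160/3, M_2 = -128/3, M_3 = 64/3.
On [1, 2], S(x) = 7 + 20/3·(x - 1) - 64/3·(x - 1)² + 32/3·(x - 1)³.
With (x - 1) = 1/4: S(5/4) = 15/2.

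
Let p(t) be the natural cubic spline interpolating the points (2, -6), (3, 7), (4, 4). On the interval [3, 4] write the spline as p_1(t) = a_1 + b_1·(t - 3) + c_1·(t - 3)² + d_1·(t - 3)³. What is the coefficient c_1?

Let σ_i = p''(x_i). Step sizes h_i = 1, 1; slopes of the chords Δ_i = (y_(i+1) - y_i)/h_i = 13, -3.
  1·σ_0 + 4·σ_1 + 1·σ_2 = 6(Δ_1 - Δ_0) = -96
Natural end conditions: σ_0 = σ_2 = 0.
Hence σ_0 = 0, σ_1 = -24, σ_2 = 0.
On [3, 4], with p_1(t) = a_1 + b_1·(t - 3) + c_1·(t - 3)² + d_1·(t - 3)³: c_1 = σ_1/2 = -12, d_1 = (σ_2 - σ_1)/(6h_1) = 4, b_1 = Δ_1 - h_1(2σ_1 + σ_2)/6 = 5.

-12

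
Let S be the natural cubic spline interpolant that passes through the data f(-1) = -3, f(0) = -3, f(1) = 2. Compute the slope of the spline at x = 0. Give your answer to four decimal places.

2.5000

Write M_i for S''(x_i). With h_i = 1, 1 and divided differences Δ_i = 0, 5, the continuity of S' gives the tridiagonal system
  1·M_0 + 4·M_1 + 1·M_2 = 6(Δ_1 - Δ_0) = 30
Natural end conditions: M_0 = M_2 = 0.
Forward elimination and back-substitution give M_0 = 0, M_1 = 15/2, M_2 = 0.
On [0, 1], S'(x) = b_1 + 2c_1·x + 3d_1·x² with b_1 = Δ_1 - h_1(2M_1 + M_2)/6 = 5/2, c_1 = M_1/2 = 15/4, d_1 = (M_2 - M_1)/(6h_1) = -5/4. So S'(0) = 5/2.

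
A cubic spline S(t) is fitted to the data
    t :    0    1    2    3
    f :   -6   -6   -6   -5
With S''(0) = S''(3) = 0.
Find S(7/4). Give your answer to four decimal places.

-6.0719

Let m_i = S''(x_i). Step sizes h_i = 1, 1, 1; slopes of the chords Δ_i = (y_(i+1) - y_i)/h_i = 0, 0, 1.
  1·m_0 + 4·m_1 + 1·m_2 = 6(Δ_1 - Δ_0) = 0
  1·m_1 + 4·m_2 + 1·m_3 = 6(Δ_2 - Δ_1) = 6
Natural end conditions: m_0 = m_3 = 0.
Solving the tridiagonal system: m_0 = 0, m_1 = -2/5, m_2 = 8/5, m_3 = 0.
On [1, 2], S(t) = -6 - 2/15·(t - 1) - 1/5·(t - 1)² + 1/3·(t - 1)³.
With (t - 1) = 3/4: S(7/4) = -1943/320.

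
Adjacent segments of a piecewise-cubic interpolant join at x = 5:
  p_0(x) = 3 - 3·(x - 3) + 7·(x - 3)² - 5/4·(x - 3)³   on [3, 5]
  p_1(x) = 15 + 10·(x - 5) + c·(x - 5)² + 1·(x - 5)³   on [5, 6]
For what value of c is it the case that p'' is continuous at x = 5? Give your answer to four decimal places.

p_0''(x) = 14 - 15/2·(x - 3), so p_0''(5) = -1. On the right, p_1''(5) = 2c, so c = -1/2.

-0.5000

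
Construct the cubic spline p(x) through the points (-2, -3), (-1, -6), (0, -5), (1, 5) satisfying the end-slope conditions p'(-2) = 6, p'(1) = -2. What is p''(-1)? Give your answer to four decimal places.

Put M_i = p'' at the i-th knot. Here h = (1, 1, 1) and Δ = (-3, 1, 10), so the interior equations h_(i-1)·M_(i-1) + 2(h_(i-1)+h_i)·M_i + h_i·M_(i+1) = 6(Δ_i − Δ_(i-1)) read
  1·M_0 + 4·M_1 + 1·M_2 = 6(Δ_1 - Δ_0) = 24
  1·M_1 + 4·M_2 + 1·M_3 = 6(Δ_2 - Δ_1) = 54
Clamped end conditions give two more equations: 2h_0·M_0 + h_0·M_1 = 6(Δ_0 - p'(-2)) = -54 and h_2·M_2 + 2h_2·M_3 = 6(p'(1) - Δ_2) = -72.
Forward elimination and back-substitution give M_0 = -464/15, M_1 = 118/15, M_2 = 352/15, M_3 = -716/15.

7.8667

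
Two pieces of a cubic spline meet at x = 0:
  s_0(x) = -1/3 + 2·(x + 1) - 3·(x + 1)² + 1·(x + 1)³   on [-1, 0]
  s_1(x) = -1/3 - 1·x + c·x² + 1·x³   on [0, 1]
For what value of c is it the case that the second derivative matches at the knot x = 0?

0

s_0''(x) = -6 + 6·(x + 1), so s_0''(0) = 0. On the right, s_1''(0) = 2c, so c = 0.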